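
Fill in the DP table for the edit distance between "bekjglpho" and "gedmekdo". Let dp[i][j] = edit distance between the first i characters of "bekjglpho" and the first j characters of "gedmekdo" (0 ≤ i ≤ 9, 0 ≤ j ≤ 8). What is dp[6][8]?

7

   ''  g  e  d  m  e  k  d  o
''  0  1  2  3  4  5  6  7  8
 b  1  1  2  3  4  5  6  7  8
 e  2  2  1  2  3  4  5  6  7
 k  3  3  2  2  3  4  4  5  6
 j  4  4  3  3  3  4  5  5  6
 g  5  4  4  4  4  4  5  6  6
 l  6  5  5  5  5  5  5  6  7
 p  7  6  6  6  6  6  6  6  7
 h  8  7  7  7  7  7  7  7  7
 o  9  8  8  8  8  8  8  8  7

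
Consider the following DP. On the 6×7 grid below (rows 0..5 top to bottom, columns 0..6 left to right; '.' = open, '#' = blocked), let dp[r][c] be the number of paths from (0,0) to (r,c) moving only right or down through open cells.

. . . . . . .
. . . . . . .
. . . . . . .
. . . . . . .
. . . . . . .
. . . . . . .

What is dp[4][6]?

210

r\c   0   1   2   3   4   5   6
  0   1   1   1   1   1   1   1
  1   1   2   3   4   5   6   7
  2   1   3   6  10  15  21  28
  3   1   4  10  20  35  56  84
  4   1   5  15  35  70 126 210
  5   1   6  21  56 126 252 462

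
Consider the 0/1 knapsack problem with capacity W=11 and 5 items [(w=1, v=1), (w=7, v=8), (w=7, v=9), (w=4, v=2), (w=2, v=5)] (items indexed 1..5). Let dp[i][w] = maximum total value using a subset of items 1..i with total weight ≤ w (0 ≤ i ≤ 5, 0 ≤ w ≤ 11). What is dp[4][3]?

1

i\w   0   1   2   3   4   5   6   7   8   9  10  11
  0   0   0   0   0   0   0   0   0   0   0   0   0
  1   0   1   1   1   1   1   1   1   1   1   1   1
  2   0   1   1   1   1   1   1   8   9   9   9   9
  3   0   1   1   1   1   1   1   9  10  10  10  10
  4   0   1   1   1   2   3   3   9  10  10  10  11
  5   0   1   5   6   6   6   7   9  10  14  15  15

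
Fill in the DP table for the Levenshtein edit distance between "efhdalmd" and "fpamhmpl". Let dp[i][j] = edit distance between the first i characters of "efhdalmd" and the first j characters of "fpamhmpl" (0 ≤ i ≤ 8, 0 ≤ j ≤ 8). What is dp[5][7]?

6

   ''  f  p  a  m  h  m  p  l
''  0  1  2  3  4  5  6  7  8
 e  1  1  2  3  4  5  6  7  8
 f  2  1  2  3  4  5  6  7  8
 h  3  2  2  3  4  4  5  6  7
 d  4  3  3  3  4  5  5  6  7
 a  5  4  4  3  4  5  6  6  7
 l  6  5  5  4  4  5  6  7  6
 m  7  6  6  5  4  5  5  6  7
 d  8  7  7  6  5  5  6  6  7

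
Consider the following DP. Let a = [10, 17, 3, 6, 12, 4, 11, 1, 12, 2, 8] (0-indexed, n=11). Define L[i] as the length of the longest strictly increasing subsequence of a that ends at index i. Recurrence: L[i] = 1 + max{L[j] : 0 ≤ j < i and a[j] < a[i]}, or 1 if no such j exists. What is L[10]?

   i    0    1    2    3    4    5    6    7    8    9   10
a[i]   10   17    3    6   12    4   11    1   12    2    8
L[i]    1    2    1    2    3    2    3    1    4    2    3

3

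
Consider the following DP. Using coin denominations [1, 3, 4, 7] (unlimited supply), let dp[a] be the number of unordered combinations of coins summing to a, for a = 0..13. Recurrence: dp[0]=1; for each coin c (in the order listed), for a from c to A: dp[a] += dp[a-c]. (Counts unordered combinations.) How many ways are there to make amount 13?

after  coin     0     1     2     3     4     5     6     7     8     9    10    11    12    13
          1     1     1     1     1     1     1     1     1     1     1     1     1     1     1
          3     1     1     1     2     2     2     3     3     3     4     4     4     5     5
          4     1     1     1     2     3     3     4     5     6     7     8     9    11    12
          7     1     1     1     2     3     3     4     6     7     8    10    12    14    16

16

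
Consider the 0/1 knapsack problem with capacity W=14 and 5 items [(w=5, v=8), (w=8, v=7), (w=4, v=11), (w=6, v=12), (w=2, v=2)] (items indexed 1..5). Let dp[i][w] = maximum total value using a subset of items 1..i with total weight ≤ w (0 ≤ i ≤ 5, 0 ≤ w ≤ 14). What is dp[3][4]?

i\w   0   1   2   3   4   5   6   7   8   9  10  11  12  13  14
  0   0   0   0   0   0   0   0   0   0   0   0   0   0   0   0
  1   0   0   0   0   0   8   8   8   8   8   8   8   8   8   8
  2   0   0   0   0   0   8   8   8   8   8   8   8   8  15  15
  3   0   0   0   0  11  11  11  11  11  19  19  19  19  19  19
  4   0   0   0   0  11  11  12  12  12  19  23  23  23  23  23
  5   0   0   2   2  11  11  13  13  14  19  23  23  25  25  25

11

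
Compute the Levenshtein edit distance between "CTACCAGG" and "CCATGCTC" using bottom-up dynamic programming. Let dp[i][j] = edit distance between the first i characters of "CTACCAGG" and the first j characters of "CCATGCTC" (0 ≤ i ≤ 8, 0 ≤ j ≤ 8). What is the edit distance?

6

   ''  C  C  A  T  G  C  T  C
''  0  1  2  3  4  5  6  7  8
 C  1  0  1  2  3  4  5  6  7
 T  2  1  1  2  2  3  4  5  6
 A  3  2  2  1  2  3  4  5  6
 C  4  3  2  2  2  3  3  4  5
 C  5  4  3  3  3  3  3  4  4
 A  6  5  4  3  4  4  4  4  5
 G  7  6  5  4  4  4  5  5  5
 G  8  7  6  5  5  4  5  6  6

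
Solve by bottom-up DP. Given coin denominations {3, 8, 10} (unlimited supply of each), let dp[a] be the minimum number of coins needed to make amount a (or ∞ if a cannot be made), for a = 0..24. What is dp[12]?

 a  0  1  2  3  4  5  6  7  8  9 10 11 12 13 14 15 16 17 18 19 20 21 22 23 24
dp  0  -  -  1  -  -  2  -  1  3  1  2  4  2  3  5  2  4  2  3  2  3  4  3  3
(- denotes ∞ / unreachable)

4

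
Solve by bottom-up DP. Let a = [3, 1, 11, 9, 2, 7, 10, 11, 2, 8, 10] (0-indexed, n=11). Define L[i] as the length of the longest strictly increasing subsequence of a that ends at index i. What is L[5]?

   i    0    1    2    3    4    5    6    7    8    9   10
a[i]    3    1   11    9    2    7   10   11    2    8   10
L[i]    1    1    2    2    2    3    4    5    2    4    5

3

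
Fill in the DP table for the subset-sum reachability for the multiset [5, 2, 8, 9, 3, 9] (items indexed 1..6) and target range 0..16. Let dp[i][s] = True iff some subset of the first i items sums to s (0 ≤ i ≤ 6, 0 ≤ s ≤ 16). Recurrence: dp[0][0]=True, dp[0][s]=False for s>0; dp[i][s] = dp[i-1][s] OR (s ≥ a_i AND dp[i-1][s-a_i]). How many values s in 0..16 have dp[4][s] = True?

i\s   0   1   2   3   4   5   6   7   8   9  10  11  12  13  14  15  16
  0   T   F   F   F   F   F   F   F   F   F   F   F   F   F   F   F   F
  1   T   F   F   F   F   T   F   F   F   F   F   F   F   F   F   F   F
  2   T   F   T   F   F   T   F   T   F   F   F   F   F   F   F   F   F
  3   T   F   T   F   F   T   F   T   T   F   T   F   F   T   F   T   F
  4   T   F   T   F   F   T   F   T   T   T   T   T   F   T   T   T   T
  5   T   F   T   T   F   T   F   T   T   T   T   T   T   T   T   T   T
  6   T   F   T   T   F   T   F   T   T   T   T   T   T   T   T   T   T

12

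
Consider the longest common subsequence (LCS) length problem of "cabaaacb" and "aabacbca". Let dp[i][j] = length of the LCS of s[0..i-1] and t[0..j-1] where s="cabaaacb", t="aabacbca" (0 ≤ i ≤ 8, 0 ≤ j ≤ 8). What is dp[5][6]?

   ''  a  a  b  a  c  b  c  a
''  0  0  0  0  0  0  0  0  0
 c  0  0  0  0  0  1  1  1  1
 a  0  1  1  1  1  1  1  1  2
 b  0  1  1  2  2  2  2  2  2
 a  0  1  2  2  3  3  3  3  3
 a  0  1  2  2  3  3  3  3  4
 a  0  1  2  2  3  3  3  3  4
 c  0  1  2  2  3  4  4  4  4
 b  0  1  2  3  3  4  5  5  5

3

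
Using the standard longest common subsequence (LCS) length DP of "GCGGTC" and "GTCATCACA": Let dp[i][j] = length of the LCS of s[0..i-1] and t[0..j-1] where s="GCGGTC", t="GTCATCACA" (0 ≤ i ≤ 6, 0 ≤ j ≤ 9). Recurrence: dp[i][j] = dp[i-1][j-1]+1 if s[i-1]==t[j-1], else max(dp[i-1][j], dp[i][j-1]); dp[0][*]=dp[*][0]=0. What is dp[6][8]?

   ''  G  T  C  A  T  C  A  C  A
''  0  0  0  0  0  0  0  0  0  0
 G  0  1  1  1  1  1  1  1  1  1
 C  0  1  1  2  2  2  2  2  2  2
 G  0  1  1  2  2  2  2  2  2  2
 G  0  1  1  2  2  2  2  2  2  2
 T  0  1  2  2  2  3  3  3  3  3
 C  0  1  2  3  3  3  4  4  4  4

4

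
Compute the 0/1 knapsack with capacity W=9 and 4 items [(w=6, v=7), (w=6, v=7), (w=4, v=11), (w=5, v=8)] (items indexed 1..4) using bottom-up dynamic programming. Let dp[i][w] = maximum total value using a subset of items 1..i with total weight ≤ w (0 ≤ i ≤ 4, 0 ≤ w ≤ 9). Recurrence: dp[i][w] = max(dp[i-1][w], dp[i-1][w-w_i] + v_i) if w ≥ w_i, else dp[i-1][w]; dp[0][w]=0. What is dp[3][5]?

11

i\w   0   1   2   3   4   5   6   7   8   9
  0   0   0   0   0   0   0   0   0   0   0
  1   0   0   0   0   0   0   7   7   7   7
  2   0   0   0   0   0   0   7   7   7   7
  3   0   0   0   0  11  11  11  11  11  11
  4   0   0   0   0  11  11  11  11  11  19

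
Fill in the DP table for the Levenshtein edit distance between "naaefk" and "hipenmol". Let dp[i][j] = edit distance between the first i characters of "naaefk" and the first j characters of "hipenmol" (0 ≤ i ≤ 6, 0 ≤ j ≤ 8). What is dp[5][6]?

5

   ''  h  i  p  e  n  m  o  l
''  0  1  2  3  4  5  6  7  8
 n  1  1  2  3  4  4  5  6  7
 a  2  2  2  3  4  5  5  6  7
 a  3  3  3  3  4  5  6  6  7
 e  4  4  4  4  3  4  5  6  7
 f  5  5  5  5  4  4  5  6  7
 k  6  6  6  6  5  5  5  6  7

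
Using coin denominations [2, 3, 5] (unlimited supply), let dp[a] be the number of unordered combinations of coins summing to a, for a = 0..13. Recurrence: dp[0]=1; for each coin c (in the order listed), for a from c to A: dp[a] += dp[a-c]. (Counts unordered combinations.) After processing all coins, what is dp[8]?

after  coin     0     1     2     3     4     5     6     7     8     9    10    11    12    13
          2     1     0     1     0     1     0     1     0     1     0     1     0     1     0
          3     1     0     1     1     1     1     2     1     2     2     2     2     3     2
          5     1     0     1     1     1     2     2     2     3     3     4     4     5     5

3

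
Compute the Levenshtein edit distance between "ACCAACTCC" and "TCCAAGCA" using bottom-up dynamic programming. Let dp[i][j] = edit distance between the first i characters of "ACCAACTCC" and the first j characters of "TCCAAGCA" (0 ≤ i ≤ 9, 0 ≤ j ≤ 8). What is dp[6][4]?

3

   ''  T  C  C  A  A  G  C  A
''  0  1  2  3  4  5  6  7  8
 A  1  1  2  3  3  4  5  6  7
 C  2  2  1  2  3  4  5  5  6
 C  3  3  2  1  2  3  4  5  6
 A  4  4  3  2  1  2  3  4  5
 A  5  5  4  3  2  1  2  3  4
 C  6  6  5  4  3  2  2  2  3
 T  7  6  6  5  4  3  3  3  3
 C  8  7  6  6  5  4  4  3  4
 C  9  8  7  6  6  5  5  4  4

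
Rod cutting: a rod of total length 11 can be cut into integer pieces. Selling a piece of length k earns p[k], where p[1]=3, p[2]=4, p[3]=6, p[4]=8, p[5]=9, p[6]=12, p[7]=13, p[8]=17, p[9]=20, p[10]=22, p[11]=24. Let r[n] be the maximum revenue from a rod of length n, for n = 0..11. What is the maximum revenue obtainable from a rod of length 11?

33

   n    0    1    2    3    4    5    6    7    8    9   10   11
r[n]    0    3    6    9   12   15   18   21   24   27   30   33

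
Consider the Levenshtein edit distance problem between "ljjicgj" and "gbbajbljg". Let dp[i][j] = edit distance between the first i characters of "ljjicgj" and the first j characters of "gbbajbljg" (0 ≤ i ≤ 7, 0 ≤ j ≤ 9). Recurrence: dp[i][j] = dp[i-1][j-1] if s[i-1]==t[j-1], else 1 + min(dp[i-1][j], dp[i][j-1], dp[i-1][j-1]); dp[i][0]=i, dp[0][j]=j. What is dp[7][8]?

7

   ''  g  b  b  a  j  b  l  j  g
''  0  1  2  3  4  5  6  7  8  9
 l  1  1  2  3  4  5  6  6  7  8
 j  2  2  2  3  4  4  5  6  6  7
 j  3  3  3  3  4  4  5  6  6  7
 i  4  4  4  4  4  5  5  6  7  7
 c  5  5  5  5  5  5  6  6  7  8
 g  6  5  6  6  6  6  6  7  7  7
 j  7  6  6  7  7  6  7  7  7  8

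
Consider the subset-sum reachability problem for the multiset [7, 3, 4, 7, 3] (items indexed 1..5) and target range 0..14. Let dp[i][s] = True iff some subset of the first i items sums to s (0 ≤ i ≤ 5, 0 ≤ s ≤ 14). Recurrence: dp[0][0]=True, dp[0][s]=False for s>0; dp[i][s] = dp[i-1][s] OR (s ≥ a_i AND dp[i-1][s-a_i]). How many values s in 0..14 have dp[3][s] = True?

i\s   0   1   2   3   4   5   6   7   8   9  10  11  12  13  14
  0   T   F   F   F   F   F   F   F   F   F   F   F   F   F   F
  1   T   F   F   F   F   F   F   T   F   F   F   F   F   F   F
  2   T   F   F   T   F   F   F   T   F   F   T   F   F   F   F
  3   T   F   F   T   T   F   F   T   F   F   T   T   F   F   T
  4   T   F   F   T   T   F   F   T   F   F   T   T   F   F   T
  5   T   F   F   T   T   F   T   T   F   F   T   T   F   T   T

7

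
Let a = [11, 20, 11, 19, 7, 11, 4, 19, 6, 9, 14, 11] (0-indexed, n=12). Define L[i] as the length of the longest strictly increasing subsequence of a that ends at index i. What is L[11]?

4

   i    0    1    2    3    4    5    6    7    8    9   10   11
a[i]   11   20   11   19    7   11    4   19    6    9   14   11
L[i]    1    2    1    2    1    2    1    3    2    3    4    4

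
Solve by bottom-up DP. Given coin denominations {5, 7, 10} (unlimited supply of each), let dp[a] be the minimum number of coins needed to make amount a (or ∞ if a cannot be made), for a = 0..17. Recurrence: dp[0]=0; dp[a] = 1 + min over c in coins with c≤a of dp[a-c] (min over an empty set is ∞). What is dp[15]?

2

 a  0  1  2  3  4  5  6  7  8  9 10 11 12 13 14 15 16 17
dp  0  -  -  -  -  1  -  1  -  -  1  -  2  -  2  2  -  2
(- denotes ∞ / unreachable)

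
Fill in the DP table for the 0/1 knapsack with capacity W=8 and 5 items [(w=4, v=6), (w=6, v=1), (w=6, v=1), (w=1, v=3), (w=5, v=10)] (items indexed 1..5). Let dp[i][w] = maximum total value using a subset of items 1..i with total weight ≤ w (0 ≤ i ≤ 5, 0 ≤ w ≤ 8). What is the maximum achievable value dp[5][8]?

i\w   0   1   2   3   4   5   6   7   8
  0   0   0   0   0   0   0   0   0   0
  1   0   0   0   0   6   6   6   6   6
  2   0   0   0   0   6   6   6   6   6
  3   0   0   0   0   6   6   6   6   6
  4   0   3   3   3   6   9   9   9   9
  5   0   3   3   3   6  10  13  13  13

13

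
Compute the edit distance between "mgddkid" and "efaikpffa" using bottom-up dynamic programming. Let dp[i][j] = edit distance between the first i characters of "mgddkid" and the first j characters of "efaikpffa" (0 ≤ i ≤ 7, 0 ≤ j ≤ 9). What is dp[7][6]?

6

   ''  e  f  a  i  k  p  f  f  a
''  0  1  2  3  4  5  6  7  8  9
 m  1  1  2  3  4  5  6  7  8  9
 g  2  2  2  3  4  5  6  7  8  9
 d  3  3  3  3  4  5  6  7  8  9
 d  4  4  4  4  4  5  6  7  8  9
 k  5  5  5  5  5  4  5  6  7  8
 i  6  6  6  6  5  5  5  6  7  8
 d  7  7  7  7  6  6  6  6  7  8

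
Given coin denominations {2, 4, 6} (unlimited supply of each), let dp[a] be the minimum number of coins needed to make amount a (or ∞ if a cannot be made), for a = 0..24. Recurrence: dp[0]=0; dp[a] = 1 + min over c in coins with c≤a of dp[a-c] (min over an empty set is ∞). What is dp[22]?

 a  0  1  2  3  4  5  6  7  8  9 10 11 12 13 14 15 16 17 18 19 20 21 22 23 24
dp  0  -  1  -  1  -  1  -  2  -  2  -  2  -  3  -  3  -  3  -  4  -  4  -  4
(- denotes ∞ / unreachable)

4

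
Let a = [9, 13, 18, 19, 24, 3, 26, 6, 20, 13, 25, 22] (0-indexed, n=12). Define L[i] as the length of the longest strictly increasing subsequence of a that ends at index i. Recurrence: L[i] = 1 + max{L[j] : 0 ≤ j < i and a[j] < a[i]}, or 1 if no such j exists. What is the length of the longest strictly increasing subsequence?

6

   i    0    1    2    3    4    5    6    7    8    9   10   11
a[i]    9   13   18   19   24    3   26    6   20   13   25   22
L[i]    1    2    3    4    5    1    6    2    5    3    6    6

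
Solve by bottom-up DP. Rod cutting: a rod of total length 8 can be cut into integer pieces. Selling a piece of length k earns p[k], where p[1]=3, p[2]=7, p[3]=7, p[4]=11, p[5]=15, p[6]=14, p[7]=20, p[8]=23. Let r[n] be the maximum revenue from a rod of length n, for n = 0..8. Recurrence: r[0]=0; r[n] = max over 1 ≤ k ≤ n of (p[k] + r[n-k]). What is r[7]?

   n    0    1    2    3    4    5    6    7    8
r[n]    0    3    7   10   14   17   21   24   28

24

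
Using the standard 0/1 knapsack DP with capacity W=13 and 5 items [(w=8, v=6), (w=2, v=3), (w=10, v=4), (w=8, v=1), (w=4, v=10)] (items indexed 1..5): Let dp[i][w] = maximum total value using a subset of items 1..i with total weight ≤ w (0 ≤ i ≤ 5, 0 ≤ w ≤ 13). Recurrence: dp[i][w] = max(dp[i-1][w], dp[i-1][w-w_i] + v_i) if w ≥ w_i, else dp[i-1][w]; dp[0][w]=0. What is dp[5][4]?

10

i\w   0   1   2   3   4   5   6   7   8   9  10  11  12  13
  0   0   0   0   0   0   0   0   0   0   0   0   0   0   0
  1   0   0   0   0   0   0   0   0   6   6   6   6   6   6
  2   0   0   3   3   3   3   3   3   6   6   9   9   9   9
  3   0   0   3   3   3   3   3   3   6   6   9   9   9   9
  4   0   0   3   3   3   3   3   3   6   6   9   9   9   9
  5   0   0   3   3  10  10  13  13  13  13  13  13  16  16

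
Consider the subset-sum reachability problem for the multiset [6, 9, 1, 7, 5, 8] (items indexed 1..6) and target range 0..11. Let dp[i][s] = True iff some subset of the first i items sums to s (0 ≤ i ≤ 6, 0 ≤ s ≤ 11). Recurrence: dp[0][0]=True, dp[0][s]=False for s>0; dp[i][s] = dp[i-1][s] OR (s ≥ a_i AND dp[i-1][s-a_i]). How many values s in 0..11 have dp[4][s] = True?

7

i\s   0   1   2   3   4   5   6   7   8   9  10  11
  0   T   F   F   F   F   F   F   F   F   F   F   F
  1   T   F   F   F   F   F   T   F   F   F   F   F
  2   T   F   F   F   F   F   T   F   F   T   F   F
  3   T   T   F   F   F   F   T   T   F   T   T   F
  4   T   T   F   F   F   F   T   T   T   T   T   F
  5   T   T   F   F   F   T   T   T   T   T   T   T
  6   T   T   F   F   F   T   T   T   T   T   T   T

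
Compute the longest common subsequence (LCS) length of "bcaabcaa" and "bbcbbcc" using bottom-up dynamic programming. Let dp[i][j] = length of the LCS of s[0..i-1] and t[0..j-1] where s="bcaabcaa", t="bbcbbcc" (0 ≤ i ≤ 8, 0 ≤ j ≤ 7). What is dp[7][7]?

4

   ''  b  b  c  b  b  c  c
''  0  0  0  0  0  0  0  0
 b  0  1  1  1  1  1  1  1
 c  0  1  1  2  2  2  2  2
 a  0  1  1  2  2  2  2  2
 a  0  1  1  2  2  2  2  2
 b  0  1  2  2  3  3  3  3
 c  0  1  2  3  3  3  4  4
 a  0  1  2  3  3  3  4  4
 a  0  1  2  3  3  3  4  4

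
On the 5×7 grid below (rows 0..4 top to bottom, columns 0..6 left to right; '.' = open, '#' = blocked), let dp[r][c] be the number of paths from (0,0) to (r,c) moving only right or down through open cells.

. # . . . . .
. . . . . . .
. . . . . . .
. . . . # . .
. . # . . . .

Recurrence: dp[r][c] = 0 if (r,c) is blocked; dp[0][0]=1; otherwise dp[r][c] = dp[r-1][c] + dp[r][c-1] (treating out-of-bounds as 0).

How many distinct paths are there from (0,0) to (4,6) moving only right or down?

29

r\c   0   1   2   3   4   5   6
  0   1   0   0   0   0   0   0
  1   1   1   1   1   1   1   1
  2   1   2   3   4   5   6   7
  3   1   3   6  10   0   6  13
  4   1   4   0  10  10  16  29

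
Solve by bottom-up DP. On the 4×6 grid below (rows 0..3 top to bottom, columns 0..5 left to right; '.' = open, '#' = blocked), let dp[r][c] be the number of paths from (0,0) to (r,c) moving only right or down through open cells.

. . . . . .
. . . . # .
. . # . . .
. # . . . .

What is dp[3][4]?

r\c   0   1   2   3   4   5
  0   1   1   1   1   1   1
  1   1   2   3   4   0   1
  2   1   3   0   4   4   5
  3   1   0   0   4   8  13

8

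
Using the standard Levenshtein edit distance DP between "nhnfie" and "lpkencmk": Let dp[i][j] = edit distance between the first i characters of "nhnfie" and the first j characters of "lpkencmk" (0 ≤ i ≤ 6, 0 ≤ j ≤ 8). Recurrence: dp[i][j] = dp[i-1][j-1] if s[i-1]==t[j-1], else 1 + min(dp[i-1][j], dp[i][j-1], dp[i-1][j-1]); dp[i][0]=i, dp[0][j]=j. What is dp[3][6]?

5

   ''  l  p  k  e  n  c  m  k
''  0  1  2  3  4  5  6  7  8
 n  1  1  2  3  4  4  5  6  7
 h  2  2  2  3  4  5  5  6  7
 n  3  3  3  3  4  4  5  6  7
 f  4  4  4  4  4  5  5  6  7
 i  5  5  5  5  5  5  6  6  7
 e  6  6  6  6  5  6  6  7  7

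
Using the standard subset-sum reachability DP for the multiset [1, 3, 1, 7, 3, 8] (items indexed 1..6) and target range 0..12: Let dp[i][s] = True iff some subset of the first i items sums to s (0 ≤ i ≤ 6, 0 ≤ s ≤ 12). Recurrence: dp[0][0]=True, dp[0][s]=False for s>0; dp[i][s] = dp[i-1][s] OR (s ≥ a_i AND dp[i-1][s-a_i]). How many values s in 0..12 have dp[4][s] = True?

12

i\s   0   1   2   3   4   5   6   7   8   9  10  11  12
  0   T   F   F   F   F   F   F   F   F   F   F   F   F
  1   T   T   F   F   F   F   F   F   F   F   F   F   F
  2   T   T   F   T   T   F   F   F   F   F   F   F   F
  3   T   T   T   T   T   T   F   F   F   F   F   F   F
  4   T   T   T   T   T   T   F   T   T   T   T   T   T
  5   T   T   T   T   T   T   T   T   T   T   T   T   T
  6   T   T   T   T   T   T   T   T   T   T   T   T   T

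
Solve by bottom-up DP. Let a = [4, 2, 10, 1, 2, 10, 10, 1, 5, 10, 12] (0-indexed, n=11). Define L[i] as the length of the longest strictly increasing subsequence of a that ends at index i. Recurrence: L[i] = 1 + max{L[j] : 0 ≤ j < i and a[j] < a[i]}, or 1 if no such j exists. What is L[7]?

   i    0    1    2    3    4    5    6    7    8    9   10
a[i]    4    2   10    1    2   10   10    1    5   10   12
L[i]    1    1    2    1    2    3    3    1    3    4    5

1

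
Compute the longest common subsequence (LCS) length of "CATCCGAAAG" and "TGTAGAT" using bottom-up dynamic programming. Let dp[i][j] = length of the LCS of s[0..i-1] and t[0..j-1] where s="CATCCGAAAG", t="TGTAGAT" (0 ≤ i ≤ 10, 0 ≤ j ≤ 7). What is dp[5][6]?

   ''  T  G  T  A  G  A  T
''  0  0  0  0  0  0  0  0
 C  0  0  0  0  0  0  0  0
 A  0  0  0  0  1  1  1  1
 T  0  1  1  1  1  1  1  2
 C  0  1  1  1  1  1  1  2
 C  0  1  1  1  1  1  1  2
 G  0  1  2  2  2  2  2  2
 A  0  1  2  2  3  3  3  3
 A  0  1  2  2  3  3  4  4
 A  0  1  2  2  3  3  4  4
 G  0  1  2  2  3  4  4  4

1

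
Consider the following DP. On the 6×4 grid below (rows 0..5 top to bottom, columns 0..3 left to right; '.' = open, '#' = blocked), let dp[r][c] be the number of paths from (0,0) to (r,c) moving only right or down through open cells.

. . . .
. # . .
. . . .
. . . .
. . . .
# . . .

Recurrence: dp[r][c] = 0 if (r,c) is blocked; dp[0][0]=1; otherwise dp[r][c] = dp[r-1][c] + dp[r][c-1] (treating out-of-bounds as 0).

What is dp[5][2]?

r\c   0   1   2   3
  0   1   1   1   1
  1   1   0   1   2
  2   1   1   2   4
  3   1   2   4   8
  4   1   3   7  15
  5   0   3  10  25

10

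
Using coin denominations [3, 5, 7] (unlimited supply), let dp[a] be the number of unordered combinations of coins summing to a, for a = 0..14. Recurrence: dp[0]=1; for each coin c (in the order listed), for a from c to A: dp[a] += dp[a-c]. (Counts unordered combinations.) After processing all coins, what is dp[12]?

after  coin     0     1     2     3     4     5     6     7     8     9    10    11    12    13    14
          3     1     0     0     1     0     0     1     0     0     1     0     0     1     0     0
          5     1     0     0     1     0     1     1     0     1     1     1     1     1     1     1
          7     1     0     0     1     0     1     1     1     1     1     2     1     2     2     2

2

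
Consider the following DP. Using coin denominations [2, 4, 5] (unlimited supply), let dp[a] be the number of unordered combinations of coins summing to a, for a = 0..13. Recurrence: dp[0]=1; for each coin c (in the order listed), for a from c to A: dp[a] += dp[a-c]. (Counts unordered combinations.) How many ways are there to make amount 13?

after  coin     0     1     2     3     4     5     6     7     8     9    10    11    12    13
          2     1     0     1     0     1     0     1     0     1     0     1     0     1     0
          4     1     0     1     0     2     0     2     0     3     0     3     0     4     0
          5     1     0     1     0     2     1     2     1     3     2     4     2     5     3

3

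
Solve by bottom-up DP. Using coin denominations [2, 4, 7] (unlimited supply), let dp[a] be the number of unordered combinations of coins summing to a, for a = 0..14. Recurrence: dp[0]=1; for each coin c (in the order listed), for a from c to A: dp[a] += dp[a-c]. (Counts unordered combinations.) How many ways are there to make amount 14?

after  coin     0     1     2     3     4     5     6     7     8     9    10    11    12    13    14
          2     1     0     1     0     1     0     1     0     1     0     1     0     1     0     1
          4     1     0     1     0     2     0     2     0     3     0     3     0     4     0     4
          7     1     0     1     0     2     0     2     1     3     1     3     2     4     2     5

5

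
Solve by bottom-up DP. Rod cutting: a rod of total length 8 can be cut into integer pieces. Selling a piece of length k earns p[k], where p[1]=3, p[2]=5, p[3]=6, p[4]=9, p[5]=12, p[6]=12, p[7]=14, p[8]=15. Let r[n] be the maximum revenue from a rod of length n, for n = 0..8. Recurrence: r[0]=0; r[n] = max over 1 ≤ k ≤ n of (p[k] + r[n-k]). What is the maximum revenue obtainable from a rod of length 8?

24

   n    0    1    2    3    4    5    6    7    8
r[n]    0    3    6    9   12   15   18   21   24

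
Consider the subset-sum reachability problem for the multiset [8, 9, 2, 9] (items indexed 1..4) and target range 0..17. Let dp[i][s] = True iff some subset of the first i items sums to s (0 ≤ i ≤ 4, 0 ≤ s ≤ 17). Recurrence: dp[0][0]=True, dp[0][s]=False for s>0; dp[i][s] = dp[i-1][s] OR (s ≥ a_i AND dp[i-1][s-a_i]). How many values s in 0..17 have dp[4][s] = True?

7

i\s   0   1   2   3   4   5   6   7   8   9  10  11  12  13  14  15  16  17
  0   T   F   F   F   F   F   F   F   F   F   F   F   F   F   F   F   F   F
  1   T   F   F   F   F   F   F   F   T   F   F   F   F   F   F   F   F   F
  2   T   F   F   F   F   F   F   F   T   T   F   F   F   F   F   F   F   T
  3   T   F   T   F   F   F   F   F   T   T   T   T   F   F   F   F   F   T
  4   T   F   T   F   F   F   F   F   T   T   T   T   F   F   F   F   F   T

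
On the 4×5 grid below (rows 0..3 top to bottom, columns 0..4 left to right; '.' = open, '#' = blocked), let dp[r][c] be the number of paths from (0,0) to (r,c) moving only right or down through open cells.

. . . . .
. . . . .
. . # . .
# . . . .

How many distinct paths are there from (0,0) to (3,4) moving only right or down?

r\c   0   1   2   3   4
  0   1   1   1   1   1
  1   1   2   3   4   5
  2   1   3   0   4   9
  3   0   3   3   7  16

16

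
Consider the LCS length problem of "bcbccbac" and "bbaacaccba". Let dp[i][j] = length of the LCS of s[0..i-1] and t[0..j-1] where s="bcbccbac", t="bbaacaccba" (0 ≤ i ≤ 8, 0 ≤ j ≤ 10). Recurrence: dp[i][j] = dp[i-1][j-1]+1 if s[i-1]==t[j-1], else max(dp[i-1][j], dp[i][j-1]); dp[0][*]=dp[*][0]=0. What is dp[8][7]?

   ''  b  b  a  a  c  a  c  c  b  a
''  0  0  0  0  0  0  0  0  0  0  0
 b  0  1  1  1  1  1  1  1  1  1  1
 c  0  1  1  1  1  2  2  2  2  2  2
 b  0  1  2  2  2  2  2  2  2  3  3
 c  0  1  2  2  2  3  3  3  3  3  3
 c  0  1  2  2  2  3  3  4  4  4  4
 b  0  1  2  2  2  3  3  4  4  5  5
 a  0  1  2  3  3  3  4  4  4  5  6
 c  0  1  2  3  3  4  4  5  5  5  6

5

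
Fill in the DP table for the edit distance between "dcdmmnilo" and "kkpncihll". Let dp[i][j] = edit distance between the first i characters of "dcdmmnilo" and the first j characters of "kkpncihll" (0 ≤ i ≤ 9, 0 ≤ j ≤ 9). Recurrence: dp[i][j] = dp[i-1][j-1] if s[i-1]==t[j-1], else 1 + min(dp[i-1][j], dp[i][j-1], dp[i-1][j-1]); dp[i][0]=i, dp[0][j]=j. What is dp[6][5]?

6

   ''  k  k  p  n  c  i  h  l  l
''  0  1  2  3  4  5  6  7  8  9
 d  1  1  2  3  4  5  6  7  8  9
 c  2  2  2  3  4  4  5  6  7  8
 d  3  3  3  3  4  5  5  6  7  8
 m  4  4  4  4  4  5  6  6  7  8
 m  5  5  5  5  5  5  6  7  7  8
 n  6  6  6  6  5  6  6  7  8  8
 i  7  7  7  7  6  6  6  7  8  9
 l  8  8  8  8  7  7  7  7  7  8
 o  9  9  9  9  8  8  8  8  8  8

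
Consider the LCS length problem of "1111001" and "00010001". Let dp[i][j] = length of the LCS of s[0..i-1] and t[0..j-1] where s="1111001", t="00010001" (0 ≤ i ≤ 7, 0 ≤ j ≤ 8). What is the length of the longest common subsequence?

   ''  0  0  0  1  0  0  0  1
''  0  0  0  0  0  0  0  0  0
 1  0  0  0  0  1  1  1  1  1
 1  0  0  0  0  1  1  1  1  2
 1  0  0  0  0  1  1  1  1  2
 1  0  0  0  0  1  1  1  1  2
 0  0  1  1  1  1  2  2  2  2
 0  0  1  2  2  2  2  3  3  3
 1  0  1  2  2  3  3  3  3  4

4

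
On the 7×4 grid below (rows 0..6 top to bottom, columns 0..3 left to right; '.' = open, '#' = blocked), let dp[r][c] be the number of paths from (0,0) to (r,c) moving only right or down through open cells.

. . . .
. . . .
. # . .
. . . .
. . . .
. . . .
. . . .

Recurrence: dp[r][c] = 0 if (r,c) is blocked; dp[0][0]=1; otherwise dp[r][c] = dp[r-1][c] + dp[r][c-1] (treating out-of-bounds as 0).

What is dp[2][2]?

3

r\c   0   1   2   3
  0   1   1   1   1
  1   1   2   3   4
  2   1   0   3   7
  3   1   1   4  11
  4   1   2   6  17
  5   1   3   9  26
  6   1   4  13  39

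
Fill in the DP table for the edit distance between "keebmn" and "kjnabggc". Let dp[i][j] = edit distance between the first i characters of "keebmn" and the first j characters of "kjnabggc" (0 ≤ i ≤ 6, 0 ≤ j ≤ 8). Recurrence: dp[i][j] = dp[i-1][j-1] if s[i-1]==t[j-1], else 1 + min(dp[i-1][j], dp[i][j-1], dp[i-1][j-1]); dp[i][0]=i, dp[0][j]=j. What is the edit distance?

6

   ''  k  j  n  a  b  g  g  c
''  0  1  2  3  4  5  6  7  8
 k  1  0  1  2  3  4  5  6  7
 e  2  1  1  2  3  4  5  6  7
 e  3  2  2  2  3  4  5  6  7
 b  4  3  3  3  3  3  4  5  6
 m  5  4  4  4  4  4  4  5  6
 n  6  5  5  4  5  5  5  5  6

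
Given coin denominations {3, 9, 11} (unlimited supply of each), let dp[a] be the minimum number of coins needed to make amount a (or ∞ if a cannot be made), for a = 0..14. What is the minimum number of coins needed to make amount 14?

2

 a  0  1  2  3  4  5  6  7  8  9 10 11 12 13 14
dp  0  -  -  1  -  -  2  -  -  1  -  1  2  -  2
(- denotes ∞ / unreachable)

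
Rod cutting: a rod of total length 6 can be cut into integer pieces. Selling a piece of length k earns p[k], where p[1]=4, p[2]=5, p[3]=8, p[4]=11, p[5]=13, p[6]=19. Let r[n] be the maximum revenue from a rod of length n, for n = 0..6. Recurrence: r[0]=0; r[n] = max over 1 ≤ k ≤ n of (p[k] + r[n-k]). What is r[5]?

20

   n    0    1    2    3    4    5    6
r[n]    0    4    8   12   16   20   24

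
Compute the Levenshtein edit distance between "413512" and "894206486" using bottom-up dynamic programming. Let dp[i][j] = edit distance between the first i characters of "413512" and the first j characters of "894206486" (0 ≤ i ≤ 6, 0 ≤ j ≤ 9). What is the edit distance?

   ''  8  9  4  2  0  6  4  8  6
''  0  1  2  3  4  5  6  7  8  9
 4  1  1  2  2  3  4  5  6  7  8
 1  2  2  2  3  3  4  5  6  7  8
 3  3  3  3  3  4  4  5  6  7  8
 5  4  4  4  4  4  5  5  6  7  8
 1  5  5  5  5  5  5  6  6  7  8
 2  6  6  6  6  5  6  6  7  7  8

8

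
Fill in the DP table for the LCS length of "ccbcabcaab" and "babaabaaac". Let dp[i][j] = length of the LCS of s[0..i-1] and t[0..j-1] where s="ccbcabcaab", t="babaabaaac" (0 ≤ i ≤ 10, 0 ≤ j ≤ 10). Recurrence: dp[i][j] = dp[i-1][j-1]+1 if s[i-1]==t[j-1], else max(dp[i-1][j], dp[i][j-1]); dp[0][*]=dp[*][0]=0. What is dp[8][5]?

4

   ''  b  a  b  a  a  b  a  a  a  c
''  0  0  0  0  0  0  0  0  0  0  0
 c  0  0  0  0  0  0  0  0  0  0  1
 c  0  0  0  0  0  0  0  0  0  0  1
 b  0  1  1  1  1  1  1  1  1  1  1
 c  0  1  1  1  1  1  1  1  1  1  2
 a  0  1  2  2  2  2  2  2  2  2  2
 b  0  1  2  3  3  3  3  3  3  3  3
 c  0  1  2  3  3  3  3  3  3  3  4
 a  0  1  2  3  4  4  4  4  4  4  4
 a  0  1  2  3  4  5  5  5  5  5  5
 b  0  1  2  3  4  5  6  6  6  6  6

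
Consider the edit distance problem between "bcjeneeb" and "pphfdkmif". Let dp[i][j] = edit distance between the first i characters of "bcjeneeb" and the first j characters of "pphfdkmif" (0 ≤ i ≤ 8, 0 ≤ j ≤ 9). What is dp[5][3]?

5

   ''  p  p  h  f  d  k  m  i  f
''  0  1  2  3  4  5  6  7  8  9
 b  1  1  2  3  4  5  6  7  8  9
 c  2  2  2  3  4  5  6  7  8  9
 j  3  3  3  3  4  5  6  7  8  9
 e  4  4  4  4  4  5  6  7  8  9
 n  5  5  5  5  5  5  6  7  8  9
 e  6  6  6  6  6  6  6  7  8  9
 e  7  7  7  7  7  7  7  7  8  9
 b  8  8  8  8  8  8  8  8  8  9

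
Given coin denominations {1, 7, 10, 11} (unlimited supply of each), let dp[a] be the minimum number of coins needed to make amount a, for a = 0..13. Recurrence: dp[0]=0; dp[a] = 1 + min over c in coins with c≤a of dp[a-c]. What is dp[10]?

 a  0  1  2  3  4  5  6  7  8  9 10 11 12 13
dp  0  1  2  3  4  5  6  1  2  3  1  1  2  3

1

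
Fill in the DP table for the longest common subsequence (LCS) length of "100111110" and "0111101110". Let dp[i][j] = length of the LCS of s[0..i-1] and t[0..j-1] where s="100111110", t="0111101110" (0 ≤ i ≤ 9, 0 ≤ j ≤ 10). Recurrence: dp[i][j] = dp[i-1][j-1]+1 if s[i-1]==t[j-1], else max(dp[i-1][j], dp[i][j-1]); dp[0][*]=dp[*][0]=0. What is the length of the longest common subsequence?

   ''  0  1  1  1  1  0  1  1  1  0
''  0  0  0  0  0  0  0  0  0  0  0
 1  0  0  1  1  1  1  1  1  1  1  1
 0  0  1  1  1  1  1  2  2  2  2  2
 0  0  1  1  1  1  1  2  2  2  2  3
 1  0  1  2  2  2  2  2  3  3  3  3
 1  0  1  2  3  3  3  3  3  4  4  4
 1  0  1  2  3  4  4  4  4  4  5  5
 1  0  1  2  3  4  5  5  5  5  5  5
 1  0  1  2  3  4  5  5  6  6  6  6
 0  0  1  2  3  4  5  6  6  6  6  7

7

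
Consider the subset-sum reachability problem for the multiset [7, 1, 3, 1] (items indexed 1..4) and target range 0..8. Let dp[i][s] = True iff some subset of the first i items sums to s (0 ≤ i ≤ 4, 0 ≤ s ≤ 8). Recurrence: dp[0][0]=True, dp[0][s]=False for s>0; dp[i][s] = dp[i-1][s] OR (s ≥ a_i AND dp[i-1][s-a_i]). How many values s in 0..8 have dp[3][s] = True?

i\s   0   1   2   3   4   5   6   7   8
  0   T   F   F   F   F   F   F   F   F
  1   T   F   F   F   F   F   F   T   F
  2   T   T   F   F   F   F   F   T   T
  3   T   T   F   T   T   F   F   T   T
  4   T   T   T   T   T   T   F   T   T

6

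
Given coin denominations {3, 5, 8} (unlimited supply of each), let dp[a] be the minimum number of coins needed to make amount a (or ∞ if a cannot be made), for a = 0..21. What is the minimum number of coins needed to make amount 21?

 a  0  1  2  3  4  5  6  7  8  9 10 11 12 13 14 15 16 17 18 19 20 21
dp  0  -  -  1  -  1  2  -  1  3  2  2  4  2  3  3  2  4  3  3  4  3
(- denotes ∞ / unreachable)

3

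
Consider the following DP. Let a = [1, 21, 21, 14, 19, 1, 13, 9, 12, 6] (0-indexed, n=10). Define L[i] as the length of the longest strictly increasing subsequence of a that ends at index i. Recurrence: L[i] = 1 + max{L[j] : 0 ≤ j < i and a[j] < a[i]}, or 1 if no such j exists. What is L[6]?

2

   i    0    1    2    3    4    5    6    7    8    9
a[i]    1   21   21   14   19    1   13    9   12    6
L[i]    1    2    2    2    3    1    2    2    3    2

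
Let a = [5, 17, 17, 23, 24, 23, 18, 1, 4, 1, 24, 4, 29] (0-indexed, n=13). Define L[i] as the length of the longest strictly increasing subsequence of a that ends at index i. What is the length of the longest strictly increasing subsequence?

   i    0    1    2    3    4    5    6    7    8    9   10   11   12
a[i]    5   17   17   23   24   23   18    1    4    1   24    4   29
L[i]    1    2    2    3    4    3    3    1    2    1    4    2    5

5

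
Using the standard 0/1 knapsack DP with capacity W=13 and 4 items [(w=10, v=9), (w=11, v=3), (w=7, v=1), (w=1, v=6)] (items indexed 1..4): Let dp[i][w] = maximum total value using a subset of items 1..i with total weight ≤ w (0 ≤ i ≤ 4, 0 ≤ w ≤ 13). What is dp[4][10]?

i\w   0   1   2   3   4   5   6   7   8   9  10  11  12  13
  0   0   0   0   0   0   0   0   0   0   0   0   0   0   0
  1   0   0   0   0   0   0   0   0   0   0   9   9   9   9
  2   0   0   0   0   0   0   0   0   0   0   9   9   9   9
  3   0   0   0   0   0   0   0   1   1   1   9   9   9   9
  4   0   6   6   6   6   6   6   6   7   7   9  15  15  15

9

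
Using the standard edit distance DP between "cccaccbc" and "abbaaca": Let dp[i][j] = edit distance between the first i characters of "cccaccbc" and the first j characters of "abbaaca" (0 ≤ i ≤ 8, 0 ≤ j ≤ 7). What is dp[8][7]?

6

   ''  a  b  b  a  a  c  a
''  0  1  2  3  4  5  6  7
 c  1  1  2  3  4  5  5  6
 c  2  2  2  3  4  5  5  6
 c  3  3  3  3  4  5  5  6
 a  4  3  4  4  3  4  5  5
 c  5  4  4  5  4  4  4  5
 c  6  5  5  5  5  5  4  5
 b  7  6  5  5  6  6  5  5
 c  8  7  6  6  6  7  6  6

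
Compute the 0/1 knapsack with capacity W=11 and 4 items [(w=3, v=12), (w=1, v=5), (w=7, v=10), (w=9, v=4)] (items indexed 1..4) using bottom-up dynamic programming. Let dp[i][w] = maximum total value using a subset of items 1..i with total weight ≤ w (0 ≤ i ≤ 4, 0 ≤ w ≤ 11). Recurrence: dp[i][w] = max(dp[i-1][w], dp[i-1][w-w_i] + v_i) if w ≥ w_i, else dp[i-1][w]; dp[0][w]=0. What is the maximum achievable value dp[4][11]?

27

i\w   0   1   2   3   4   5   6   7   8   9  10  11
  0   0   0   0   0   0   0   0   0   0   0   0   0
  1   0   0   0  12  12  12  12  12  12  12  12  12
  2   0   5   5  12  17  17  17  17  17  17  17  17
  3   0   5   5  12  17  17  17  17  17  17  22  27
  4   0   5   5  12  17  17  17  17  17  17  22  27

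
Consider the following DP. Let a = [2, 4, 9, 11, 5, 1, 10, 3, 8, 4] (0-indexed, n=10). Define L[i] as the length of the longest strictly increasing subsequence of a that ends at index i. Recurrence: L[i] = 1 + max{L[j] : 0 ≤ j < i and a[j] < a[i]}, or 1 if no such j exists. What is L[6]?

4

   i    0    1    2    3    4    5    6    7    8    9
a[i]    2    4    9   11    5    1   10    3    8    4
L[i]    1    2    3    4    3    1    4    2    4    3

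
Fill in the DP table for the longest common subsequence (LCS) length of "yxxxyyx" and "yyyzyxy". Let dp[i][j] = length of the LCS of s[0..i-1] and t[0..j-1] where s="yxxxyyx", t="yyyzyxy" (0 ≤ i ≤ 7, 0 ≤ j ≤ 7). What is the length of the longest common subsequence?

4

   ''  y  y  y  z  y  x  y
''  0  0  0  0  0  0  0  0
 y  0  1  1  1  1  1  1  1
 x  0  1  1  1  1  1  2  2
 x  0  1  1  1  1  1  2  2
 x  0  1  1  1  1  1  2  2
 y  0  1  2  2  2  2  2  3
 y  0  1  2  3  3  3  3  3
 x  0  1  2  3  3  3  4  4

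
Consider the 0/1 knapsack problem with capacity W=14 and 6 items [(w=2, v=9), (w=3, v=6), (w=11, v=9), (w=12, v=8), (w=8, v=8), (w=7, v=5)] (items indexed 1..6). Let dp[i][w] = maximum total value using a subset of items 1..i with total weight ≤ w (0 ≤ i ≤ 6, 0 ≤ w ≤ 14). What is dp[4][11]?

i\w   0   1   2   3   4   5   6   7   8   9  10  11  12  13  14
  0   0   0   0   0   0   0   0   0   0   0   0   0   0   0   0
  1   0   0   9   9   9   9   9   9   9   9   9   9   9   9   9
  2   0   0   9   9   9  15  15  15  15  15  15  15  15  15  15
  3   0   0   9   9   9  15  15  15  15  15  15  15  15  18  18
  4   0   0   9   9   9  15  15  15  15  15  15  15  15  18  18
  5   0   0   9   9   9  15  15  15  15  15  17  17  17  23  23
  6   0   0   9   9   9  15  15  15  15  15  17  17  20  23  23

15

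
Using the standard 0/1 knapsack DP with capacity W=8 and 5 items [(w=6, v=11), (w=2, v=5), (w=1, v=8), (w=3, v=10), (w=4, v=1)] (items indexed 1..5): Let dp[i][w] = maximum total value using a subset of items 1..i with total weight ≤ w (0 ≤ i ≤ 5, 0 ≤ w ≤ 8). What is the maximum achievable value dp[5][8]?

i\w   0   1   2   3   4   5   6   7   8
  0   0   0   0   0   0   0   0   0   0
  1   0   0   0   0   0   0  11  11  11
  2   0   0   5   5   5   5  11  11  16
  3   0   8   8  13  13  13  13  19  19
  4   0   8   8  13  18  18  23  23  23
  5   0   8   8  13  18  18  23  23  23

23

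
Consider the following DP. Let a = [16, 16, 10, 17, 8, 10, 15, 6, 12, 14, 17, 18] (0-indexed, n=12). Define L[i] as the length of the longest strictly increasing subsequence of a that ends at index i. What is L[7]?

1

   i    0    1    2    3    4    5    6    7    8    9   10   11
a[i]   16   16   10   17    8   10   15    6   12   14   17   18
L[i]    1    1    1    2    1    2    3    1    3    4    5    6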